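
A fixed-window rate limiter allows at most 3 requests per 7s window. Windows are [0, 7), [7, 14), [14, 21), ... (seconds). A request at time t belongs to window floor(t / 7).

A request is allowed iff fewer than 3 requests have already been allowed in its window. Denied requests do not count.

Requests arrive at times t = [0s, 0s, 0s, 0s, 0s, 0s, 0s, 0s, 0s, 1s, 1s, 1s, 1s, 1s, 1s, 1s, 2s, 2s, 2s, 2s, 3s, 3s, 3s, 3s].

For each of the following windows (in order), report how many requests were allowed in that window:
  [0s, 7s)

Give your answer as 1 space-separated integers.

Processing requests:
  req#1 t=0s (window 0): ALLOW
  req#2 t=0s (window 0): ALLOW
  req#3 t=0s (window 0): ALLOW
  req#4 t=0s (window 0): DENY
  req#5 t=0s (window 0): DENY
  req#6 t=0s (window 0): DENY
  req#7 t=0s (window 0): DENY
  req#8 t=0s (window 0): DENY
  req#9 t=0s (window 0): DENY
  req#10 t=1s (window 0): DENY
  req#11 t=1s (window 0): DENY
  req#12 t=1s (window 0): DENY
  req#13 t=1s (window 0): DENY
  req#14 t=1s (window 0): DENY
  req#15 t=1s (window 0): DENY
  req#16 t=1s (window 0): DENY
  req#17 t=2s (window 0): DENY
  req#18 t=2s (window 0): DENY
  req#19 t=2s (window 0): DENY
  req#20 t=2s (window 0): DENY
  req#21 t=3s (window 0): DENY
  req#22 t=3s (window 0): DENY
  req#23 t=3s (window 0): DENY
  req#24 t=3s (window 0): DENY

Allowed counts by window: 3

Answer: 3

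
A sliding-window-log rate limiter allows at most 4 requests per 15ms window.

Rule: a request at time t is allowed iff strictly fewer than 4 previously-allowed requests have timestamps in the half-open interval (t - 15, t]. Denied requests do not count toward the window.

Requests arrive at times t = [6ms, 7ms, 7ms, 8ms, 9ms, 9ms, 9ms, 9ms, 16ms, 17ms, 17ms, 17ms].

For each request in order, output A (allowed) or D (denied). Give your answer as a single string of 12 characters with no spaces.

Tracking allowed requests in the window:
  req#1 t=6ms: ALLOW
  req#2 t=7ms: ALLOW
  req#3 t=7ms: ALLOW
  req#4 t=8ms: ALLOW
  req#5 t=9ms: DENY
  req#6 t=9ms: DENY
  req#7 t=9ms: DENY
  req#8 t=9ms: DENY
  req#9 t=16ms: DENY
  req#10 t=17ms: DENY
  req#11 t=17ms: DENY
  req#12 t=17ms: DENY

Answer: AAAADDDDDDDD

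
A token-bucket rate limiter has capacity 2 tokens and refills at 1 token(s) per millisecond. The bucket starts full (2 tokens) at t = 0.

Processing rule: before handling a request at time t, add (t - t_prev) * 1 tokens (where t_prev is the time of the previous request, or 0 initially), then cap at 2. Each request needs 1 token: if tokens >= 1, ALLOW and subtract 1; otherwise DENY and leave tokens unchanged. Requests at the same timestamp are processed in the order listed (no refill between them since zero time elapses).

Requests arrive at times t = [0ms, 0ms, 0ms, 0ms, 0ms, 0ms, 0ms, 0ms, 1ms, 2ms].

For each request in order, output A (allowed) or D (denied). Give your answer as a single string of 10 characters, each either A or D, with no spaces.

Answer: AADDDDDDAA

Derivation:
Simulating step by step:
  req#1 t=0ms: ALLOW
  req#2 t=0ms: ALLOW
  req#3 t=0ms: DENY
  req#4 t=0ms: DENY
  req#5 t=0ms: DENY
  req#6 t=0ms: DENY
  req#7 t=0ms: DENY
  req#8 t=0ms: DENY
  req#9 t=1ms: ALLOW
  req#10 t=2ms: ALLOW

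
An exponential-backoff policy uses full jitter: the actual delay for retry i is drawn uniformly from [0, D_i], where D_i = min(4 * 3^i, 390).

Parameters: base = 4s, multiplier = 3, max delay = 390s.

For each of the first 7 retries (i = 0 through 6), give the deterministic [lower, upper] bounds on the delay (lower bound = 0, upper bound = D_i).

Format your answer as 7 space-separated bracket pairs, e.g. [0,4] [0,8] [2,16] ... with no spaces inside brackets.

Answer: [0,4] [0,12] [0,36] [0,108] [0,324] [0,390] [0,390]

Derivation:
Computing bounds per retry:
  i=0: D_i=min(4*3^0,390)=4, bounds=[0,4]
  i=1: D_i=min(4*3^1,390)=12, bounds=[0,12]
  i=2: D_i=min(4*3^2,390)=36, bounds=[0,36]
  i=3: D_i=min(4*3^3,390)=108, bounds=[0,108]
  i=4: D_i=min(4*3^4,390)=324, bounds=[0,324]
  i=5: D_i=min(4*3^5,390)=390, bounds=[0,390]
  i=6: D_i=min(4*3^6,390)=390, bounds=[0,390]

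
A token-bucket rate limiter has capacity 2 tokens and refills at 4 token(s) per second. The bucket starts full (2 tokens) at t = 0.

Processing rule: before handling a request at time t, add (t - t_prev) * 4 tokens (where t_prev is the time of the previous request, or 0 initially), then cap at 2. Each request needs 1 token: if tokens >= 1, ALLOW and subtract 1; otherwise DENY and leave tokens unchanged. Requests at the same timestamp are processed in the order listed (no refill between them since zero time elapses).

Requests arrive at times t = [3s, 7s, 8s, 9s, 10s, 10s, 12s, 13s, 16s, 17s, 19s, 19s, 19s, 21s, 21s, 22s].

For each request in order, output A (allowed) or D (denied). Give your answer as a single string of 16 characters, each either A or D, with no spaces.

Simulating step by step:
  req#1 t=3s: ALLOW
  req#2 t=7s: ALLOW
  req#3 t=8s: ALLOW
  req#4 t=9s: ALLOW
  req#5 t=10s: ALLOW
  req#6 t=10s: ALLOW
  req#7 t=12s: ALLOW
  req#8 t=13s: ALLOW
  req#9 t=16s: ALLOW
  req#10 t=17s: ALLOW
  req#11 t=19s: ALLOW
  req#12 t=19s: ALLOW
  req#13 t=19s: DENY
  req#14 t=21s: ALLOW
  req#15 t=21s: ALLOW
  req#16 t=22s: ALLOW

Answer: AAAAAAAAAAAADAAA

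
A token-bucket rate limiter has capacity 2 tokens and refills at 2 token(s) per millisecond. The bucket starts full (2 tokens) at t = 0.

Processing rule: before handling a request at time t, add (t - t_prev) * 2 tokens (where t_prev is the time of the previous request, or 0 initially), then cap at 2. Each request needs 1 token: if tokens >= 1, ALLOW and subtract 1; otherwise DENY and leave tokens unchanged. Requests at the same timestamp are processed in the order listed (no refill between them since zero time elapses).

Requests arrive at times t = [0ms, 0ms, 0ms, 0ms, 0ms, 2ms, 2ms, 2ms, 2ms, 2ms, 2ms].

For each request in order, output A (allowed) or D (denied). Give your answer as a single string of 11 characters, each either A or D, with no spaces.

Answer: AADDDAADDDD

Derivation:
Simulating step by step:
  req#1 t=0ms: ALLOW
  req#2 t=0ms: ALLOW
  req#3 t=0ms: DENY
  req#4 t=0ms: DENY
  req#5 t=0ms: DENY
  req#6 t=2ms: ALLOW
  req#7 t=2ms: ALLOW
  req#8 t=2ms: DENY
  req#9 t=2ms: DENY
  req#10 t=2ms: DENY
  req#11 t=2ms: DENY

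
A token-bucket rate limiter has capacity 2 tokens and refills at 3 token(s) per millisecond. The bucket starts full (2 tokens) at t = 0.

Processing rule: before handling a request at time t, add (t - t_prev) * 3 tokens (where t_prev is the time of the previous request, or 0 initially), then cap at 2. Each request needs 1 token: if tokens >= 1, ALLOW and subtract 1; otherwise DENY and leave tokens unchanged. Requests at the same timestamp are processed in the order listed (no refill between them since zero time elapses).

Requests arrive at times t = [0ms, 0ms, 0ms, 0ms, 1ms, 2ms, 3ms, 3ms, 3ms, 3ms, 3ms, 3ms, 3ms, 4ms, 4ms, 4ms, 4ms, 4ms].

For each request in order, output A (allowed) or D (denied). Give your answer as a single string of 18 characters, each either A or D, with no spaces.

Simulating step by step:
  req#1 t=0ms: ALLOW
  req#2 t=0ms: ALLOW
  req#3 t=0ms: DENY
  req#4 t=0ms: DENY
  req#5 t=1ms: ALLOW
  req#6 t=2ms: ALLOW
  req#7 t=3ms: ALLOW
  req#8 t=3ms: ALLOW
  req#9 t=3ms: DENY
  req#10 t=3ms: DENY
  req#11 t=3ms: DENY
  req#12 t=3ms: DENY
  req#13 t=3ms: DENY
  req#14 t=4ms: ALLOW
  req#15 t=4ms: ALLOW
  req#16 t=4ms: DENY
  req#17 t=4ms: DENY
  req#18 t=4ms: DENY

Answer: AADDAAAADDDDDAADDD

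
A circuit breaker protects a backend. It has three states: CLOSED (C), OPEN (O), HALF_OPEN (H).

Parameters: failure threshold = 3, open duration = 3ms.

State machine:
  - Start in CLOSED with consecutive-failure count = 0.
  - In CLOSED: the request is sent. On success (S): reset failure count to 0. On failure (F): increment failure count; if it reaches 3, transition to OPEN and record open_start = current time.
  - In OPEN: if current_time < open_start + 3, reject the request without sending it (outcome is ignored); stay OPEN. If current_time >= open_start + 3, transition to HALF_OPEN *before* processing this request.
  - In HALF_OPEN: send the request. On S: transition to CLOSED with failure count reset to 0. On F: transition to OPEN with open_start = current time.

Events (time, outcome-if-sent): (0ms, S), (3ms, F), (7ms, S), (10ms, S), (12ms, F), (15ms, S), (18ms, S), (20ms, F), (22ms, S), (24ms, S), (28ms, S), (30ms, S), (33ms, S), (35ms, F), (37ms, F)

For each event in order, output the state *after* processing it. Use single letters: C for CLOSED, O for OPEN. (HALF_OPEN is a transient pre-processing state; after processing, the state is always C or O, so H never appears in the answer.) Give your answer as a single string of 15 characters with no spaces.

Answer: CCCCCCCCCCCCCCC

Derivation:
State after each event:
  event#1 t=0ms outcome=S: state=CLOSED
  event#2 t=3ms outcome=F: state=CLOSED
  event#3 t=7ms outcome=S: state=CLOSED
  event#4 t=10ms outcome=S: state=CLOSED
  event#5 t=12ms outcome=F: state=CLOSED
  event#6 t=15ms outcome=S: state=CLOSED
  event#7 t=18ms outcome=S: state=CLOSED
  event#8 t=20ms outcome=F: state=CLOSED
  event#9 t=22ms outcome=S: state=CLOSED
  event#10 t=24ms outcome=S: state=CLOSED
  event#11 t=28ms outcome=S: state=CLOSED
  event#12 t=30ms outcome=S: state=CLOSED
  event#13 t=33ms outcome=S: state=CLOSED
  event#14 t=35ms outcome=F: state=CLOSED
  event#15 t=37ms outcome=F: state=CLOSED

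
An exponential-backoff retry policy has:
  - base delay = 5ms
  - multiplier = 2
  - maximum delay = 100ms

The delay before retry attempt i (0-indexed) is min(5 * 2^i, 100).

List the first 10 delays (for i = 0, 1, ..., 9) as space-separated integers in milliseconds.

Answer: 5 10 20 40 80 100 100 100 100 100

Derivation:
Computing each delay:
  i=0: min(5*2^0, 100) = 5
  i=1: min(5*2^1, 100) = 10
  i=2: min(5*2^2, 100) = 20
  i=3: min(5*2^3, 100) = 40
  i=4: min(5*2^4, 100) = 80
  i=5: min(5*2^5, 100) = 100
  i=6: min(5*2^6, 100) = 100
  i=7: min(5*2^7, 100) = 100
  i=8: min(5*2^8, 100) = 100
  i=9: min(5*2^9, 100) = 100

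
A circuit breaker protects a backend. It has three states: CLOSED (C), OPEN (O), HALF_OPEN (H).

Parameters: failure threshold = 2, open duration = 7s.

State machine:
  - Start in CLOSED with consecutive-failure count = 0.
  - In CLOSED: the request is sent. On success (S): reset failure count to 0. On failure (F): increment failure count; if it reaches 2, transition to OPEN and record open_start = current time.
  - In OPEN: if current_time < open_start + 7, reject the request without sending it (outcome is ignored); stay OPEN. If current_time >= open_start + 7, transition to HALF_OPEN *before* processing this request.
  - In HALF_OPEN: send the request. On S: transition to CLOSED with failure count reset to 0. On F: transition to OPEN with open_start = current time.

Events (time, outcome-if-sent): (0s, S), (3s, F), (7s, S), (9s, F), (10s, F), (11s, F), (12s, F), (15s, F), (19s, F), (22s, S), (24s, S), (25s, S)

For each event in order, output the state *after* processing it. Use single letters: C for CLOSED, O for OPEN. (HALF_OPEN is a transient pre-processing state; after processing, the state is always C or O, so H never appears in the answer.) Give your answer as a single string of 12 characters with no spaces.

Answer: CCCCOOOOOOOO

Derivation:
State after each event:
  event#1 t=0s outcome=S: state=CLOSED
  event#2 t=3s outcome=F: state=CLOSED
  event#3 t=7s outcome=S: state=CLOSED
  event#4 t=9s outcome=F: state=CLOSED
  event#5 t=10s outcome=F: state=OPEN
  event#6 t=11s outcome=F: state=OPEN
  event#7 t=12s outcome=F: state=OPEN
  event#8 t=15s outcome=F: state=OPEN
  event#9 t=19s outcome=F: state=OPEN
  event#10 t=22s outcome=S: state=OPEN
  event#11 t=24s outcome=S: state=OPEN
  event#12 t=25s outcome=S: state=OPEN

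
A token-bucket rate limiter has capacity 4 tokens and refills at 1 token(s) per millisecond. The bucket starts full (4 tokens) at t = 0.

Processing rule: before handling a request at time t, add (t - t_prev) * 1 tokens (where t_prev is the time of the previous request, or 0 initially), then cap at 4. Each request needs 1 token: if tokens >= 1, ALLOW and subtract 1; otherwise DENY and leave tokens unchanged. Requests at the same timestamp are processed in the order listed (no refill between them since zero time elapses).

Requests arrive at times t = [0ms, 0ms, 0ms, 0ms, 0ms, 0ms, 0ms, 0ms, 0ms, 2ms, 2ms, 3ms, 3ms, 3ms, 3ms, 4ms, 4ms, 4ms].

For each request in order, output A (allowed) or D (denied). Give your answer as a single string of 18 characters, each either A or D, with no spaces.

Answer: AAAADDDDDAAADDDADD

Derivation:
Simulating step by step:
  req#1 t=0ms: ALLOW
  req#2 t=0ms: ALLOW
  req#3 t=0ms: ALLOW
  req#4 t=0ms: ALLOW
  req#5 t=0ms: DENY
  req#6 t=0ms: DENY
  req#7 t=0ms: DENY
  req#8 t=0ms: DENY
  req#9 t=0ms: DENY
  req#10 t=2ms: ALLOW
  req#11 t=2ms: ALLOW
  req#12 t=3ms: ALLOW
  req#13 t=3ms: DENY
  req#14 t=3ms: DENY
  req#15 t=3ms: DENY
  req#16 t=4ms: ALLOW
  req#17 t=4ms: DENY
  req#18 t=4ms: DENY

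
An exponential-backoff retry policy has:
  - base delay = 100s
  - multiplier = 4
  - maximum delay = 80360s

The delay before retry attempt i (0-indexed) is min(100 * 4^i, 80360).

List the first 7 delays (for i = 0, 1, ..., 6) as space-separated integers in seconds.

Computing each delay:
  i=0: min(100*4^0, 80360) = 100
  i=1: min(100*4^1, 80360) = 400
  i=2: min(100*4^2, 80360) = 1600
  i=3: min(100*4^3, 80360) = 6400
  i=4: min(100*4^4, 80360) = 25600
  i=5: min(100*4^5, 80360) = 80360
  i=6: min(100*4^6, 80360) = 80360

Answer: 100 400 1600 6400 25600 80360 80360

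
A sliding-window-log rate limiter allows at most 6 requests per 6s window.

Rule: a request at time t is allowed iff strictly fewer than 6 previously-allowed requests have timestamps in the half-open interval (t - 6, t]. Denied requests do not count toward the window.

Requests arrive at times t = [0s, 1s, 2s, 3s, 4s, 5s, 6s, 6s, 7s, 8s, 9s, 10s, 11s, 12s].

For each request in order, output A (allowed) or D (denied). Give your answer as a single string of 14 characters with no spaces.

Answer: AAAAAAADAAAAAA

Derivation:
Tracking allowed requests in the window:
  req#1 t=0s: ALLOW
  req#2 t=1s: ALLOW
  req#3 t=2s: ALLOW
  req#4 t=3s: ALLOW
  req#5 t=4s: ALLOW
  req#6 t=5s: ALLOW
  req#7 t=6s: ALLOW
  req#8 t=6s: DENY
  req#9 t=7s: ALLOW
  req#10 t=8s: ALLOW
  req#11 t=9s: ALLOW
  req#12 t=10s: ALLOW
  req#13 t=11s: ALLOW
  req#14 t=12s: ALLOW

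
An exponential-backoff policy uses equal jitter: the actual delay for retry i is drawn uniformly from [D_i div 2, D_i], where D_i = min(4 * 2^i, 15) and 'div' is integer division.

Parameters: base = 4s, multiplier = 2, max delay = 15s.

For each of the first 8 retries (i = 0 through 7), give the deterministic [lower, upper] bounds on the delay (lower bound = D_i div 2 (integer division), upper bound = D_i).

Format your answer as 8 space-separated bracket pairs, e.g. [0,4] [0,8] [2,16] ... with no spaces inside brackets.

Answer: [2,4] [4,8] [7,15] [7,15] [7,15] [7,15] [7,15] [7,15]

Derivation:
Computing bounds per retry:
  i=0: D_i=min(4*2^0,15)=4, bounds=[2,4]
  i=1: D_i=min(4*2^1,15)=8, bounds=[4,8]
  i=2: D_i=min(4*2^2,15)=15, bounds=[7,15]
  i=3: D_i=min(4*2^3,15)=15, bounds=[7,15]
  i=4: D_i=min(4*2^4,15)=15, bounds=[7,15]
  i=5: D_i=min(4*2^5,15)=15, bounds=[7,15]
  i=6: D_i=min(4*2^6,15)=15, bounds=[7,15]
  i=7: D_i=min(4*2^7,15)=15, bounds=[7,15]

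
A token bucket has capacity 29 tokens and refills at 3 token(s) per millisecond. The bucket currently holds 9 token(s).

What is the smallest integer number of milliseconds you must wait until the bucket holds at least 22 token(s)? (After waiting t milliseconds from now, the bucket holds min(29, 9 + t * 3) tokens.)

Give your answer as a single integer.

Need 9 + t * 3 >= 22, so t >= 13/3.
Smallest integer t = ceil(13/3) = 5.

Answer: 5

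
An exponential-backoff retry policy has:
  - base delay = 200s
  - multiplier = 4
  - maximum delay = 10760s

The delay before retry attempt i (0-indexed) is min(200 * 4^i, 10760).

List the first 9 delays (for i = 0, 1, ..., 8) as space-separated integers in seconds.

Computing each delay:
  i=0: min(200*4^0, 10760) = 200
  i=1: min(200*4^1, 10760) = 800
  i=2: min(200*4^2, 10760) = 3200
  i=3: min(200*4^3, 10760) = 10760
  i=4: min(200*4^4, 10760) = 10760
  i=5: min(200*4^5, 10760) = 10760
  i=6: min(200*4^6, 10760) = 10760
  i=7: min(200*4^7, 10760) = 10760
  i=8: min(200*4^8, 10760) = 10760

Answer: 200 800 3200 10760 10760 10760 10760 10760 10760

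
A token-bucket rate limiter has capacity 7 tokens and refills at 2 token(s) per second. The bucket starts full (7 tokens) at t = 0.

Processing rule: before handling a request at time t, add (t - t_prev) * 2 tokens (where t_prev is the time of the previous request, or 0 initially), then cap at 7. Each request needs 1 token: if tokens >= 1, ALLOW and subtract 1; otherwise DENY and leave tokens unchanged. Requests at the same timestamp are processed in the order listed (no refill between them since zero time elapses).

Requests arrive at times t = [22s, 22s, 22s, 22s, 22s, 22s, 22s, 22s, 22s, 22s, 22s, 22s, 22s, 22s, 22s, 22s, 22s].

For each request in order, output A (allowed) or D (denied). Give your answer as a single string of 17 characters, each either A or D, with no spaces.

Answer: AAAAAAADDDDDDDDDD

Derivation:
Simulating step by step:
  req#1 t=22s: ALLOW
  req#2 t=22s: ALLOW
  req#3 t=22s: ALLOW
  req#4 t=22s: ALLOW
  req#5 t=22s: ALLOW
  req#6 t=22s: ALLOW
  req#7 t=22s: ALLOW
  req#8 t=22s: DENY
  req#9 t=22s: DENY
  req#10 t=22s: DENY
  req#11 t=22s: DENY
  req#12 t=22s: DENY
  req#13 t=22s: DENY
  req#14 t=22s: DENY
  req#15 t=22s: DENY
  req#16 t=22s: DENY
  req#17 t=22s: DENY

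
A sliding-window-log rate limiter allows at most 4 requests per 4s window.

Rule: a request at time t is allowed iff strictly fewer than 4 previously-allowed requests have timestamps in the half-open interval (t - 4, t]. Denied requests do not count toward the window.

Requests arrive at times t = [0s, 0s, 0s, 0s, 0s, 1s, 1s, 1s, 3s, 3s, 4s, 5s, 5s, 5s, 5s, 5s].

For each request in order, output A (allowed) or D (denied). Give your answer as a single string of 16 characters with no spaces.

Tracking allowed requests in the window:
  req#1 t=0s: ALLOW
  req#2 t=0s: ALLOW
  req#3 t=0s: ALLOW
  req#4 t=0s: ALLOW
  req#5 t=0s: DENY
  req#6 t=1s: DENY
  req#7 t=1s: DENY
  req#8 t=1s: DENY
  req#9 t=3s: DENY
  req#10 t=3s: DENY
  req#11 t=4s: ALLOW
  req#12 t=5s: ALLOW
  req#13 t=5s: ALLOW
  req#14 t=5s: ALLOW
  req#15 t=5s: DENY
  req#16 t=5s: DENY

Answer: AAAADDDDDDAAAADD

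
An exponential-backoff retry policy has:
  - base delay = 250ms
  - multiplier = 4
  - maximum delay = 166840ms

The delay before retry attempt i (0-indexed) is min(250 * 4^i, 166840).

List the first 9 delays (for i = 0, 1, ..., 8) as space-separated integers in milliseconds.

Computing each delay:
  i=0: min(250*4^0, 166840) = 250
  i=1: min(250*4^1, 166840) = 1000
  i=2: min(250*4^2, 166840) = 4000
  i=3: min(250*4^3, 166840) = 16000
  i=4: min(250*4^4, 166840) = 64000
  i=5: min(250*4^5, 166840) = 166840
  i=6: min(250*4^6, 166840) = 166840
  i=7: min(250*4^7, 166840) = 166840
  i=8: min(250*4^8, 166840) = 166840

Answer: 250 1000 4000 16000 64000 166840 166840 166840 166840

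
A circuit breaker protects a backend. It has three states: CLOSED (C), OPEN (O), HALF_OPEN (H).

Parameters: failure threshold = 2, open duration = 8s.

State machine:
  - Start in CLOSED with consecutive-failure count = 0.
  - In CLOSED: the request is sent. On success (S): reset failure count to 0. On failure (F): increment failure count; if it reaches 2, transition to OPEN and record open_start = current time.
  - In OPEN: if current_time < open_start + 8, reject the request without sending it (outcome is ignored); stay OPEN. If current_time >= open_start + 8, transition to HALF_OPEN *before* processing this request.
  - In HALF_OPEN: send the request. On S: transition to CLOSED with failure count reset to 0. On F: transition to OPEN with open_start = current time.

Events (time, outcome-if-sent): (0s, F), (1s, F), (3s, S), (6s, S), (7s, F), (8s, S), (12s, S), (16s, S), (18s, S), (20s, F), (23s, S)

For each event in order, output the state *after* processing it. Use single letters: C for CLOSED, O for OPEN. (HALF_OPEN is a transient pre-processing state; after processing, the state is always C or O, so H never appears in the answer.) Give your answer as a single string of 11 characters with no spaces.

State after each event:
  event#1 t=0s outcome=F: state=CLOSED
  event#2 t=1s outcome=F: state=OPEN
  event#3 t=3s outcome=S: state=OPEN
  event#4 t=6s outcome=S: state=OPEN
  event#5 t=7s outcome=F: state=OPEN
  event#6 t=8s outcome=S: state=OPEN
  event#7 t=12s outcome=S: state=CLOSED
  event#8 t=16s outcome=S: state=CLOSED
  event#9 t=18s outcome=S: state=CLOSED
  event#10 t=20s outcome=F: state=CLOSED
  event#11 t=23s outcome=S: state=CLOSED

Answer: COOOOOCCCCC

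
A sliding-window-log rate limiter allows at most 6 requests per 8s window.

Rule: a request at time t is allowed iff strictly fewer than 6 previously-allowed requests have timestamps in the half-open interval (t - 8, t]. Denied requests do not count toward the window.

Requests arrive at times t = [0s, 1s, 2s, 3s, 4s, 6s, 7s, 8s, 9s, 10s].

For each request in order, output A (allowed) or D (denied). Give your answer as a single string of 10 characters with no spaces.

Tracking allowed requests in the window:
  req#1 t=0s: ALLOW
  req#2 t=1s: ALLOW
  req#3 t=2s: ALLOW
  req#4 t=3s: ALLOW
  req#5 t=4s: ALLOW
  req#6 t=6s: ALLOW
  req#7 t=7s: DENY
  req#8 t=8s: ALLOW
  req#9 t=9s: ALLOW
  req#10 t=10s: ALLOW

Answer: AAAAAADAAA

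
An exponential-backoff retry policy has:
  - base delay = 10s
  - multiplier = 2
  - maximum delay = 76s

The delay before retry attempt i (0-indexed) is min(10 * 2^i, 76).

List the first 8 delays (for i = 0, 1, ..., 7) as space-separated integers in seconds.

Answer: 10 20 40 76 76 76 76 76

Derivation:
Computing each delay:
  i=0: min(10*2^0, 76) = 10
  i=1: min(10*2^1, 76) = 20
  i=2: min(10*2^2, 76) = 40
  i=3: min(10*2^3, 76) = 76
  i=4: min(10*2^4, 76) = 76
  i=5: min(10*2^5, 76) = 76
  i=6: min(10*2^6, 76) = 76
  i=7: min(10*2^7, 76) = 76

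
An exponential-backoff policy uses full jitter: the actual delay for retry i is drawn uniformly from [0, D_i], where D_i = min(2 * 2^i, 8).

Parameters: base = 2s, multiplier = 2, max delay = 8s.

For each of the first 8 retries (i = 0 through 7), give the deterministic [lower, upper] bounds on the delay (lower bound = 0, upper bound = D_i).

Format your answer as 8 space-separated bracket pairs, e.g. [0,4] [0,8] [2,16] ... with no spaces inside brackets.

Answer: [0,2] [0,4] [0,8] [0,8] [0,8] [0,8] [0,8] [0,8]

Derivation:
Computing bounds per retry:
  i=0: D_i=min(2*2^0,8)=2, bounds=[0,2]
  i=1: D_i=min(2*2^1,8)=4, bounds=[0,4]
  i=2: D_i=min(2*2^2,8)=8, bounds=[0,8]
  i=3: D_i=min(2*2^3,8)=8, bounds=[0,8]
  i=4: D_i=min(2*2^4,8)=8, bounds=[0,8]
  i=5: D_i=min(2*2^5,8)=8, bounds=[0,8]
  i=6: D_i=min(2*2^6,8)=8, bounds=[0,8]
  i=7: D_i=min(2*2^7,8)=8, bounds=[0,8]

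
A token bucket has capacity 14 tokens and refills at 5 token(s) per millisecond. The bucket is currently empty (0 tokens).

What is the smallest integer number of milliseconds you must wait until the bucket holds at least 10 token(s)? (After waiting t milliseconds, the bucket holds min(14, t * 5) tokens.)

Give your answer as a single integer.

Need t * 5 >= 10, so t >= 10/5.
Smallest integer t = ceil(10/5) = 2.

Answer: 2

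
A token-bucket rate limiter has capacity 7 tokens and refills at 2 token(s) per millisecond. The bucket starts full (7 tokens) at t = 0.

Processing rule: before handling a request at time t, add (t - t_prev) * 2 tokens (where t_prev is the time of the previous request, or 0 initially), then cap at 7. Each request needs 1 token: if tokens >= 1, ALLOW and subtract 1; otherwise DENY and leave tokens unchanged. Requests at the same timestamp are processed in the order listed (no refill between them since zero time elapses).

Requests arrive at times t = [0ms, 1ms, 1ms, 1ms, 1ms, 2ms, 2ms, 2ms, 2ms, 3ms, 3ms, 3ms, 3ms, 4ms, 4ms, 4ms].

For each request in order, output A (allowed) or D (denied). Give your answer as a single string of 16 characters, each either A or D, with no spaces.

Answer: AAAAAAAAAAAADAAD

Derivation:
Simulating step by step:
  req#1 t=0ms: ALLOW
  req#2 t=1ms: ALLOW
  req#3 t=1ms: ALLOW
  req#4 t=1ms: ALLOW
  req#5 t=1ms: ALLOW
  req#6 t=2ms: ALLOW
  req#7 t=2ms: ALLOW
  req#8 t=2ms: ALLOW
  req#9 t=2ms: ALLOW
  req#10 t=3ms: ALLOW
  req#11 t=3ms: ALLOW
  req#12 t=3ms: ALLOW
  req#13 t=3ms: DENY
  req#14 t=4ms: ALLOW
  req#15 t=4ms: ALLOW
  req#16 t=4ms: DENY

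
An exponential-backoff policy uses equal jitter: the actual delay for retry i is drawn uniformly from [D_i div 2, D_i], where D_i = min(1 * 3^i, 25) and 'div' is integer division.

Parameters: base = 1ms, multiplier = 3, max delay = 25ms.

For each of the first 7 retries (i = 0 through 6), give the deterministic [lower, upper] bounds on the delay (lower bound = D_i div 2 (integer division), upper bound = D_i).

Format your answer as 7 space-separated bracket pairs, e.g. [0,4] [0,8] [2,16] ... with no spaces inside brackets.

Computing bounds per retry:
  i=0: D_i=min(1*3^0,25)=1, bounds=[0,1]
  i=1: D_i=min(1*3^1,25)=3, bounds=[1,3]
  i=2: D_i=min(1*3^2,25)=9, bounds=[4,9]
  i=3: D_i=min(1*3^3,25)=25, bounds=[12,25]
  i=4: D_i=min(1*3^4,25)=25, bounds=[12,25]
  i=5: D_i=min(1*3^5,25)=25, bounds=[12,25]
  i=6: D_i=min(1*3^6,25)=25, bounds=[12,25]

Answer: [0,1] [1,3] [4,9] [12,25] [12,25] [12,25] [12,25]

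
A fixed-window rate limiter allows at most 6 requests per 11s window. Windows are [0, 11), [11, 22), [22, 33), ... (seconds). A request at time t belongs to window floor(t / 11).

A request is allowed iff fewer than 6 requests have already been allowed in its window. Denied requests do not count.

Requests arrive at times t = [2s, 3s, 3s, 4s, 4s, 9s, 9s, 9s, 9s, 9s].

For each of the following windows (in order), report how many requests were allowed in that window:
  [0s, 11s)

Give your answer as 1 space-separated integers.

Processing requests:
  req#1 t=2s (window 0): ALLOW
  req#2 t=3s (window 0): ALLOW
  req#3 t=3s (window 0): ALLOW
  req#4 t=4s (window 0): ALLOW
  req#5 t=4s (window 0): ALLOW
  req#6 t=9s (window 0): ALLOW
  req#7 t=9s (window 0): DENY
  req#8 t=9s (window 0): DENY
  req#9 t=9s (window 0): DENY
  req#10 t=9s (window 0): DENY

Allowed counts by window: 6

Answer: 6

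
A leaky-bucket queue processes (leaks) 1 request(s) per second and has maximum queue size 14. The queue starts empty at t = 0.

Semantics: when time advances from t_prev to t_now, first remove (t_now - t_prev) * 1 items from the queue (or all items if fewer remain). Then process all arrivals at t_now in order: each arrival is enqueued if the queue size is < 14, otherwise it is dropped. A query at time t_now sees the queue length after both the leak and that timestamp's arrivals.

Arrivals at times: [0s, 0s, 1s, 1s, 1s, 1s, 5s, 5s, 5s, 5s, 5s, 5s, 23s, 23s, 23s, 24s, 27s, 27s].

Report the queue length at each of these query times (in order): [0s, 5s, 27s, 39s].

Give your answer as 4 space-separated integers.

Queue lengths at query times:
  query t=0s: backlog = 2
  query t=5s: backlog = 7
  query t=27s: backlog = 2
  query t=39s: backlog = 0

Answer: 2 7 2 0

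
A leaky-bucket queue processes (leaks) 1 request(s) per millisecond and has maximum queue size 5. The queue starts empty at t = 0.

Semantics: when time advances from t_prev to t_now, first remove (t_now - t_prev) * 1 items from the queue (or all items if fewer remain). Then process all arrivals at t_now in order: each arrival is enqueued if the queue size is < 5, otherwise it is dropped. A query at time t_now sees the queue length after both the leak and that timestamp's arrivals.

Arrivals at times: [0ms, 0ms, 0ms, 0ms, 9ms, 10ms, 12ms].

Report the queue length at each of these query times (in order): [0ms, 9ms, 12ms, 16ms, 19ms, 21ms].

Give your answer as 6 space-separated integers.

Queue lengths at query times:
  query t=0ms: backlog = 4
  query t=9ms: backlog = 1
  query t=12ms: backlog = 1
  query t=16ms: backlog = 0
  query t=19ms: backlog = 0
  query t=21ms: backlog = 0

Answer: 4 1 1 0 0 0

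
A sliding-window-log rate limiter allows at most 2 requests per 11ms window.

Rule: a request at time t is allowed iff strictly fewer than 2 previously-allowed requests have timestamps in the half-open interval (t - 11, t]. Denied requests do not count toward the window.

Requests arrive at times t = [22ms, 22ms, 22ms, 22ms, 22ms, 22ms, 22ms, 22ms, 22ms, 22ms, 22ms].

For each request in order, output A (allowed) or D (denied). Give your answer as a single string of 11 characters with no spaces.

Tracking allowed requests in the window:
  req#1 t=22ms: ALLOW
  req#2 t=22ms: ALLOW
  req#3 t=22ms: DENY
  req#4 t=22ms: DENY
  req#5 t=22ms: DENY
  req#6 t=22ms: DENY
  req#7 t=22ms: DENY
  req#8 t=22ms: DENY
  req#9 t=22ms: DENY
  req#10 t=22ms: DENY
  req#11 t=22ms: DENY

Answer: AADDDDDDDDD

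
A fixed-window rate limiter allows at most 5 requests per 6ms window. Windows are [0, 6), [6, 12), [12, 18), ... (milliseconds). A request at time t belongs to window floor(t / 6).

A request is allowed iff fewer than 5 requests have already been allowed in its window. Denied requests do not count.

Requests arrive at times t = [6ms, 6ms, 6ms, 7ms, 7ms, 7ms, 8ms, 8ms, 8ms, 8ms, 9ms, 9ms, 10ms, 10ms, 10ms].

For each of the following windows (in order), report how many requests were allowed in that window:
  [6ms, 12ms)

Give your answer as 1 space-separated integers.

Answer: 5

Derivation:
Processing requests:
  req#1 t=6ms (window 1): ALLOW
  req#2 t=6ms (window 1): ALLOW
  req#3 t=6ms (window 1): ALLOW
  req#4 t=7ms (window 1): ALLOW
  req#5 t=7ms (window 1): ALLOW
  req#6 t=7ms (window 1): DENY
  req#7 t=8ms (window 1): DENY
  req#8 t=8ms (window 1): DENY
  req#9 t=8ms (window 1): DENY
  req#10 t=8ms (window 1): DENY
  req#11 t=9ms (window 1): DENY
  req#12 t=9ms (window 1): DENY
  req#13 t=10ms (window 1): DENY
  req#14 t=10ms (window 1): DENY
  req#15 t=10ms (window 1): DENY

Allowed counts by window: 5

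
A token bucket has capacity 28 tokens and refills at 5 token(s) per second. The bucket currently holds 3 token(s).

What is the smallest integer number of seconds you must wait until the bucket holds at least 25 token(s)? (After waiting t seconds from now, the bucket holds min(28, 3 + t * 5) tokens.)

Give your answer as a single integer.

Need 3 + t * 5 >= 25, so t >= 22/5.
Smallest integer t = ceil(22/5) = 5.

Answer: 5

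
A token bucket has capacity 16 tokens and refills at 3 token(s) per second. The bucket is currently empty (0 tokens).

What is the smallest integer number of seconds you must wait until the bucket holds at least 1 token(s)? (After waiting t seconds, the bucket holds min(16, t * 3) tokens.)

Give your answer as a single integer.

Answer: 1

Derivation:
Need t * 3 >= 1, so t >= 1/3.
Smallest integer t = ceil(1/3) = 1.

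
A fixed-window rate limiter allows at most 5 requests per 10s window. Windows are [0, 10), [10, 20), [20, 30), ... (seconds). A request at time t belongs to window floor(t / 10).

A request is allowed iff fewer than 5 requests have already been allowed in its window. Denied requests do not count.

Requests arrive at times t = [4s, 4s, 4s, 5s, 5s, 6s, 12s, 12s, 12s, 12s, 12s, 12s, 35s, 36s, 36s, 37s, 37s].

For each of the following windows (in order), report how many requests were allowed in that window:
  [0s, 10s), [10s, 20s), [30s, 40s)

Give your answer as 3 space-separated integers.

Processing requests:
  req#1 t=4s (window 0): ALLOW
  req#2 t=4s (window 0): ALLOW
  req#3 t=4s (window 0): ALLOW
  req#4 t=5s (window 0): ALLOW
  req#5 t=5s (window 0): ALLOW
  req#6 t=6s (window 0): DENY
  req#7 t=12s (window 1): ALLOW
  req#8 t=12s (window 1): ALLOW
  req#9 t=12s (window 1): ALLOW
  req#10 t=12s (window 1): ALLOW
  req#11 t=12s (window 1): ALLOW
  req#12 t=12s (window 1): DENY
  req#13 t=35s (window 3): ALLOW
  req#14 t=36s (window 3): ALLOW
  req#15 t=36s (window 3): ALLOW
  req#16 t=37s (window 3): ALLOW
  req#17 t=37s (window 3): ALLOW

Allowed counts by window: 5 5 5

Answer: 5 5 5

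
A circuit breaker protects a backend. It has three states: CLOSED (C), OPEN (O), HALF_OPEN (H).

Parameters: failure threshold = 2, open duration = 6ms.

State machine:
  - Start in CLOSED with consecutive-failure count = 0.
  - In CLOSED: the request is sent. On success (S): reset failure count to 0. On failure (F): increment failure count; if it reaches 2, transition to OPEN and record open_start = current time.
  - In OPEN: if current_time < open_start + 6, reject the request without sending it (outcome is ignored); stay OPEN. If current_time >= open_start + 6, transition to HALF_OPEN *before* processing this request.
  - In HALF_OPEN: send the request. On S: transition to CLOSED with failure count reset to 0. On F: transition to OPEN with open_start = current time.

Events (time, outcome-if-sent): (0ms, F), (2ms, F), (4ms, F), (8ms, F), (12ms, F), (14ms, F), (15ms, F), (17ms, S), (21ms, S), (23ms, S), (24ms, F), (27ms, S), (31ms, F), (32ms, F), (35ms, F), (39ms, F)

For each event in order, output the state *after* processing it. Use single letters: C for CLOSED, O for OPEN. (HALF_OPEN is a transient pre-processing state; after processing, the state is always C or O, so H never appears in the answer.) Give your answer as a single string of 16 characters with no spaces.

State after each event:
  event#1 t=0ms outcome=F: state=CLOSED
  event#2 t=2ms outcome=F: state=OPEN
  event#3 t=4ms outcome=F: state=OPEN
  event#4 t=8ms outcome=F: state=OPEN
  event#5 t=12ms outcome=F: state=OPEN
  event#6 t=14ms outcome=F: state=OPEN
  event#7 t=15ms outcome=F: state=OPEN
  event#8 t=17ms outcome=S: state=OPEN
  event#9 t=21ms outcome=S: state=CLOSED
  event#10 t=23ms outcome=S: state=CLOSED
  event#11 t=24ms outcome=F: state=CLOSED
  event#12 t=27ms outcome=S: state=CLOSED
  event#13 t=31ms outcome=F: state=CLOSED
  event#14 t=32ms outcome=F: state=OPEN
  event#15 t=35ms outcome=F: state=OPEN
  event#16 t=39ms outcome=F: state=OPEN

Answer: COOOOOOOCCCCCOOO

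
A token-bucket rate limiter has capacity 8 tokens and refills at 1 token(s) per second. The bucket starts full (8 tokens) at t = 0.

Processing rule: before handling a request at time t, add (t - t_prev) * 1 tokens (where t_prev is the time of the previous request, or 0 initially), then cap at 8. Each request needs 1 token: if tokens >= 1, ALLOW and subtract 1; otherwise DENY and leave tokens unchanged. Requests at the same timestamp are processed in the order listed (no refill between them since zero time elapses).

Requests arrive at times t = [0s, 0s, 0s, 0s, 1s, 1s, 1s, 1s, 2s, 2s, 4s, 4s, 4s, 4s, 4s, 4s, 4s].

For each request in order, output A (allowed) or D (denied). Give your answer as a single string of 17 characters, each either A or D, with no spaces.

Answer: AAAAAAAAAAAADDDDD

Derivation:
Simulating step by step:
  req#1 t=0s: ALLOW
  req#2 t=0s: ALLOW
  req#3 t=0s: ALLOW
  req#4 t=0s: ALLOW
  req#5 t=1s: ALLOW
  req#6 t=1s: ALLOW
  req#7 t=1s: ALLOW
  req#8 t=1s: ALLOW
  req#9 t=2s: ALLOW
  req#10 t=2s: ALLOW
  req#11 t=4s: ALLOW
  req#12 t=4s: ALLOW
  req#13 t=4s: DENY
  req#14 t=4s: DENY
  req#15 t=4s: DENY
  req#16 t=4s: DENY
  req#17 t=4s: DENY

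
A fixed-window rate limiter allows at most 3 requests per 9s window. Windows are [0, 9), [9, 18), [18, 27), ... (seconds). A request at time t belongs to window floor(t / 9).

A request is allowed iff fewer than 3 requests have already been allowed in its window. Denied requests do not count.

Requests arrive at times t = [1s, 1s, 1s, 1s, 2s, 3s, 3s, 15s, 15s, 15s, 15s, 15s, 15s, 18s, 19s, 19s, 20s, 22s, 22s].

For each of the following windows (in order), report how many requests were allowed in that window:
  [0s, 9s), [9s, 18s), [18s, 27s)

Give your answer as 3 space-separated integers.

Answer: 3 3 3

Derivation:
Processing requests:
  req#1 t=1s (window 0): ALLOW
  req#2 t=1s (window 0): ALLOW
  req#3 t=1s (window 0): ALLOW
  req#4 t=1s (window 0): DENY
  req#5 t=2s (window 0): DENY
  req#6 t=3s (window 0): DENY
  req#7 t=3s (window 0): DENY
  req#8 t=15s (window 1): ALLOW
  req#9 t=15s (window 1): ALLOW
  req#10 t=15s (window 1): ALLOW
  req#11 t=15s (window 1): DENY
  req#12 t=15s (window 1): DENY
  req#13 t=15s (window 1): DENY
  req#14 t=18s (window 2): ALLOW
  req#15 t=19s (window 2): ALLOW
  req#16 t=19s (window 2): ALLOW
  req#17 t=20s (window 2): DENY
  req#18 t=22s (window 2): DENY
  req#19 t=22s (window 2): DENY

Allowed counts by window: 3 3 3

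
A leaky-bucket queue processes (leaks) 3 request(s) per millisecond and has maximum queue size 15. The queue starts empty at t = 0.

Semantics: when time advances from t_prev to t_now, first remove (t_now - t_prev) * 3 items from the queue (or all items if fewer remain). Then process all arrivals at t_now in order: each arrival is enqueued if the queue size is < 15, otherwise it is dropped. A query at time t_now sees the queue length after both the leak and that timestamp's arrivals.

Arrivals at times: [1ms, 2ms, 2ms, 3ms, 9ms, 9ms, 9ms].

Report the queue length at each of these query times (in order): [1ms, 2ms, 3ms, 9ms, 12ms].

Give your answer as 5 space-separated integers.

Answer: 1 2 1 3 0

Derivation:
Queue lengths at query times:
  query t=1ms: backlog = 1
  query t=2ms: backlog = 2
  query t=3ms: backlog = 1
  query t=9ms: backlog = 3
  query t=12ms: backlog = 0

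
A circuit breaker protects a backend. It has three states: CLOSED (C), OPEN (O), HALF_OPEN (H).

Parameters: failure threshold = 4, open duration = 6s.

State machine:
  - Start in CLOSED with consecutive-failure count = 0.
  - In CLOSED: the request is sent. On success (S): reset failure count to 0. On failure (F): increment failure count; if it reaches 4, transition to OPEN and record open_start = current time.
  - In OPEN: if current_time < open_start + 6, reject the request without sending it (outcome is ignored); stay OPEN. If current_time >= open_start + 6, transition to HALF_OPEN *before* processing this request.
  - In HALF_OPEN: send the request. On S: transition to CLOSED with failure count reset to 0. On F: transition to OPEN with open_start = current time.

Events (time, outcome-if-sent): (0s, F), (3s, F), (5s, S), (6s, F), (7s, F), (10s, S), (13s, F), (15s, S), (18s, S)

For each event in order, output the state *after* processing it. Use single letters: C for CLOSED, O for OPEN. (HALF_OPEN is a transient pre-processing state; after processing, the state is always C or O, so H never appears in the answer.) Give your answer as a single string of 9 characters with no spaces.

Answer: CCCCCCCCC

Derivation:
State after each event:
  event#1 t=0s outcome=F: state=CLOSED
  event#2 t=3s outcome=F: state=CLOSED
  event#3 t=5s outcome=S: state=CLOSED
  event#4 t=6s outcome=F: state=CLOSED
  event#5 t=7s outcome=F: state=CLOSED
  event#6 t=10s outcome=S: state=CLOSED
  event#7 t=13s outcome=F: state=CLOSED
  event#8 t=15s outcome=S: state=CLOSED
  event#9 t=18s outcome=S: state=CLOSED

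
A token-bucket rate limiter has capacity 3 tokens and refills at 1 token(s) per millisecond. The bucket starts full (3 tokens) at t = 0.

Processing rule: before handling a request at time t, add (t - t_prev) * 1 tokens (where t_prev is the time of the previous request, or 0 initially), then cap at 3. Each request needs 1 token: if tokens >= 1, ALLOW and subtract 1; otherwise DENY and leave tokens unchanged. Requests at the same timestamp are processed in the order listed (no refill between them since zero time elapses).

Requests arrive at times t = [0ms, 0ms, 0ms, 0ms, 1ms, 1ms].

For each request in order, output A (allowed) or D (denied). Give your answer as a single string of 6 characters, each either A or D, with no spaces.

Simulating step by step:
  req#1 t=0ms: ALLOW
  req#2 t=0ms: ALLOW
  req#3 t=0ms: ALLOW
  req#4 t=0ms: DENY
  req#5 t=1ms: ALLOW
  req#6 t=1ms: DENY

Answer: AAADAD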